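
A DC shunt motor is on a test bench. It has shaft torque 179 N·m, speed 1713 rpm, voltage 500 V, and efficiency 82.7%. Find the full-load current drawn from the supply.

ω = 2π×1713/60 = 179.4 rad/s; P_out = τω = 179 × 179.4 = 32113 W
P_in = P_out / η = 32113 / 0.827 = 38831 W
I = P_in / V = 38831 / 500 = 77.7 A

77.7 A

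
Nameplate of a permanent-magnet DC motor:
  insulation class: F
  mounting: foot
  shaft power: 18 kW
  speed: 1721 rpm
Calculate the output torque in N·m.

ω = 2π × 1721/60 = 180.2 rad/s
τ = P/ω = 18000/180.2 = 99.9 N·m

99.9 N·m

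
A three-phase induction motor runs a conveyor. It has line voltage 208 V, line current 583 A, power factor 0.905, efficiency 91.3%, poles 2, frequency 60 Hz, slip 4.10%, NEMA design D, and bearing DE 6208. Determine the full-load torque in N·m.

480 N·m

P_in = √3·V·I·cosφ = 1.732 × 208 × 583 × 0.905 = 190076 W
P_out = η·P_in = 0.913 × 190076 = 173539 W
n_s = 120×60/2 = 3600 rpm; n = 3600×(1−0.041) = 3452 rpm
ω = 2π×3452/60 = 361.5 rad/s
τ = P_out/ω = 173539/361.5 = 480 N·m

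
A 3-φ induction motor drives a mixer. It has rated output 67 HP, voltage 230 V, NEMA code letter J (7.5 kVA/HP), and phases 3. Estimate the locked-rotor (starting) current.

S_LR = 7.5 × 67 = 502.5 kVA
I_LR = S_LR/(√3·V_L) = 502500/(1.732×230) = 1260 A

1260 A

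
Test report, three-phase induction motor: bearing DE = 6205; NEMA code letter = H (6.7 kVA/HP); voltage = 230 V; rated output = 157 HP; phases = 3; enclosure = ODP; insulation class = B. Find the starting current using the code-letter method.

2640 A

S_LR = 6.7 × 157 = 1051.9 kVA
I_LR = S_LR/(√3·V_L) = 1051900/(1.732×230) = 2640 A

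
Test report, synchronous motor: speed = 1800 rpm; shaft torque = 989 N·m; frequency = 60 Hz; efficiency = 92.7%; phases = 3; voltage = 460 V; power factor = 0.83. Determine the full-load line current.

ω = 2π×1800/60 = 188.5 rad/s; P_out = τω = 989 × 188.5 = 186427 W
P_in = P_out / η = 186427 / 0.927 = 201108 W
I_L = P_in / (√3·V_L·cosφ) = 201108 / (1.732 × 460 × 0.83) = 304 A

304 A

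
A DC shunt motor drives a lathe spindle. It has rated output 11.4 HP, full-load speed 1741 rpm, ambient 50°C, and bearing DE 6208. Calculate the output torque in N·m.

46.6 N·m

P_out = 11.4 × 746 = 8504 W
ω = 2π × 1741/60 = 182.3 rad/s
τ = P_out/ω = 8504/182.3 = 46.6 N·m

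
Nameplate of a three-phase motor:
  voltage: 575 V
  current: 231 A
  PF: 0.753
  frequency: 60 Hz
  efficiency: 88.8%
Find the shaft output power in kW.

P_in = √3·V·I·cosφ = 1.732 × 575 × 231 × 0.753 = 173230 W
P_out = η·P_in = 0.888 × 173230 = 153828 W

154 kW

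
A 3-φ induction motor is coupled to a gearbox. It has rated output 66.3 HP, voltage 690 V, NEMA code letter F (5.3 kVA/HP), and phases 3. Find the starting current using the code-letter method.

S_LR = 5.3 × 66.3 = 351.39 kVA
I_LR = S_LR/(√3·V_L) = 351390/(1.732×690) = 294 A

294 A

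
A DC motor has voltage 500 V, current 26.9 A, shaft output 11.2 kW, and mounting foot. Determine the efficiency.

83.3 %

P_out = 11.2 kW = 11200 W
P_in = V·I = 500 × 26.9 = 13450 W
η = P_out / P_in = 11200 / 13450 = 0.833 = 83.3%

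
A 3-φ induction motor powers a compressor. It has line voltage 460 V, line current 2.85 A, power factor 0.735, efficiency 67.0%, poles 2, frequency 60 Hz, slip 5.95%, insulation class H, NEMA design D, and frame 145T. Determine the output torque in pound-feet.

2.33 lb·ft

P_in = √3·V·I·cosφ = 1.732 × 460 × 2.85 × 0.735 = 1669 W
P_out = η·P_in = 0.67 × 1669 = 1118 W
n_s = 120×60/2 = 3600 rpm; n = 3600×(1−0.0595) = 3386 rpm
ω = 2π×3386/60 = 354.6 rad/s
τ = P_out/ω = 1118/354.6 = 3.153 N·m
In lb·ft: 3.153/1.356 = 2.33 lb·ft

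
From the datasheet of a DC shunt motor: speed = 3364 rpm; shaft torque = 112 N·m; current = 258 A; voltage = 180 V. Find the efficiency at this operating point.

ω = 2π × 3364/60 = 352.3 rad/s; P_out = τω = 112 × 352.3 = 39458 W
P_in = V·I = 180 × 258 = 46440 W
η = P_out / P_in = 39458 / 46440 = 0.850 = 85.0%

85.0 %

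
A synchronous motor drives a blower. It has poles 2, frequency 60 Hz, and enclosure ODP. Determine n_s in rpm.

3600 rpm

n_s = 120f/p = 120×60/2 = 3600 rpm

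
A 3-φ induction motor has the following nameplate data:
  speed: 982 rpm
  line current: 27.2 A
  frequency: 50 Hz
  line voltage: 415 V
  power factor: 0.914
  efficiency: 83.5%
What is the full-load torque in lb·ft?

107 lb·ft

P_in = √3·V·I·cosφ = 1.732 × 415 × 27.2 × 0.914 = 17869 W
P_out = η·P_in = 0.835 × 17869 = 14921 W
n = 982 rpm
ω = 2π×982/60 = 102.8 rad/s
τ = P_out/ω = 14921/102.8 = 145.1 N·m
In lb·ft: 145.1/1.356 = 107 lb·ft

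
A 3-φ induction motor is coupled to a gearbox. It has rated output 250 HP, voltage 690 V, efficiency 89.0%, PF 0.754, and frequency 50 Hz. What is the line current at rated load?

233 A

P_out = 250 × 746 = 186500 W
P_in = P_out / η = 186500 / 0.890 = 209551 W
I_L = P_in / (√3·V_L·cosφ) = 209551 / (1.732 × 690 × 0.754) = 233 A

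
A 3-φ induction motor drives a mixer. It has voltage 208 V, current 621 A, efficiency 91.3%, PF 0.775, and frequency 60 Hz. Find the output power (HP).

P_in = √3·V·I·cosφ = 1.732 × 208 × 621 × 0.775 = 173382 W
P_out = η·P_in = 0.913 × 173382 = 158298 W
= 158298/746 = 212 HP

212 HP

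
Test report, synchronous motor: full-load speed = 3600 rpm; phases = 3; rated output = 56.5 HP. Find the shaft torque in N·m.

P_out = 56.5 × 746 = 42149 W
ω = 2π × 3600/60 = 377 rad/s
τ = P_out/ω = 42149/377 = 112 N·m

112 N·m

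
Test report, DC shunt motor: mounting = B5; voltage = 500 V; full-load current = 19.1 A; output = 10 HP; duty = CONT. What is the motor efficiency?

P_out = 10 × 746 = 7460 W
P_in = V·I = 500 × 19.1 = 9550 W
η = P_out / P_in = 7460 / 9550 = 0.781 = 78.1%

78.1 %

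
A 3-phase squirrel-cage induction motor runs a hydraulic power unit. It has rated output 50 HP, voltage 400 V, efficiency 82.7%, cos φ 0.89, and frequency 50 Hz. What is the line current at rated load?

P_out = 50 × 746 = 37300 W
P_in = P_out / η = 37300 / 0.827 = 45103 W
I_L = P_in / (√3·V_L·cosφ) = 45103 / (1.732 × 400 × 0.89) = 73.1 A

73.1 A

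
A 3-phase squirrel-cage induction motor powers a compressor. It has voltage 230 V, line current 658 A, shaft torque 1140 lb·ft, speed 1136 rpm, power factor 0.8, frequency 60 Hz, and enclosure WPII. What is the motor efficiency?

87.7 %

τ = 1140 lb·ft × 1.356 = 1546 N·m
ω = 2π × 1136/60 = 119 rad/s; P_out = τω = 1546 × 119 = 183974 W
P_in = √3·V_L·I_L·cosφ = 1.732 × 230 × 658 × 0.8 = 209697 W
η = P_out / P_in = 183974 / 209697 = 0.877 = 87.7%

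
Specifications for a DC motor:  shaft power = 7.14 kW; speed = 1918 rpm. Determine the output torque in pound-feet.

ω = 2π × 1918/60 = 200.9 rad/s
τ = P/ω = 7140/200.9 = 35.54 N·m
In lb·ft: 35.54/1.356 = 26.2 lb·ft

26.2 lb·ft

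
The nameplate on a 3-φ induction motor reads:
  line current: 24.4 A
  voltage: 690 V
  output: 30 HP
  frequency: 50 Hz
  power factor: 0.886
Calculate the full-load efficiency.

P_out = 30 × 746 = 22380 W
P_in = √3·V_L·I_L·cosφ = 1.732 × 690 × 24.4 × 0.886 = 25836 W
η = P_out / P_in = 22380 / 25836 = 0.866 = 86.6%

86.6 %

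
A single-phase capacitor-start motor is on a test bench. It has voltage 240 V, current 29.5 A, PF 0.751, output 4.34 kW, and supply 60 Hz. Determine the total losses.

977 W

P_in = V·I·cosφ = 240×29.5×0.751 = 5317 W
P_out = 4340 W
Losses = P_in − P_out = 5317 − 4340 = 977 W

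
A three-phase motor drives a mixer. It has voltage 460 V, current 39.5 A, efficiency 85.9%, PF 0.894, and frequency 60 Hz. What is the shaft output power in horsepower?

32.4 HP

P_in = √3·V·I·cosφ = 1.732 × 460 × 39.5 × 0.894 = 28135 W
P_out = η·P_in = 0.859 × 28135 = 24168 W
= 24168/746 = 32.4 HP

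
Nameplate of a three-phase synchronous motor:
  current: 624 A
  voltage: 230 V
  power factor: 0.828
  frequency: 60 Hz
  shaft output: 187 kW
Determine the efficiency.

90.9 %

P_out = 187 kW = 187000 W
P_in = √3·V_L·I_L·cosφ = 1.732 × 230 × 624 × 0.828 = 205821 W
η = P_out / P_in = 187000 / 205821 = 0.909 = 90.9%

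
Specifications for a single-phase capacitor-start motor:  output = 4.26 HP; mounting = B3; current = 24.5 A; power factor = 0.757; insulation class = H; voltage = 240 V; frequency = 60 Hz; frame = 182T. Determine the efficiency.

P_out = 4.26 × 746 = 3178 W
P_in = V·I·cosφ = 240 × 24.5 × 0.757 = 4451 W
η = P_out / P_in = 3178 / 4451 = 0.714 = 71.4%

71.4 %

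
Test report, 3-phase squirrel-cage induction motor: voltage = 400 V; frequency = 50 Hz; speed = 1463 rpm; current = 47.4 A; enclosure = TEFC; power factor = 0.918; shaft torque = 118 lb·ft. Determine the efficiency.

81.3 %

τ = 118 lb·ft × 1.356 = 160 N·m
ω = 2π × 1463/60 = 153.2 rad/s; P_out = τω = 160 × 153.2 = 24512 W
P_in = √3·V_L·I_L·cosφ = 1.732 × 400 × 47.4 × 0.918 = 30146 W
η = P_out / P_in = 24512 / 30146 = 0.813 = 81.3%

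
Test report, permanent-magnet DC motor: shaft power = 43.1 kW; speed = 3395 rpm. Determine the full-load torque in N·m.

ω = 2π × 3395/60 = 355.5 rad/s
τ = P/ω = 43100/355.5 = 121 N·m

121 N·m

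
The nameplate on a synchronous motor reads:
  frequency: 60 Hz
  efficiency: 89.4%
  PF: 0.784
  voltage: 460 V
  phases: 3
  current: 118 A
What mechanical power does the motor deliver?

65.9 kW

P_in = √3·V·I·cosφ = 1.732 × 460 × 118 × 0.784 = 73706 W
P_out = η·P_in = 0.894 × 73706 = 65893 W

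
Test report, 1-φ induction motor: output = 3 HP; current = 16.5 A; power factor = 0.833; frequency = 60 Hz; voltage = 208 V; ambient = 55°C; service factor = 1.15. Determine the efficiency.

78.3 %

P_out = 3 × 746 = 2238 W
P_in = V·I·cosφ = 208 × 16.5 × 0.833 = 2859 W
η = P_out / P_in = 2238 / 2859 = 0.783 = 78.3%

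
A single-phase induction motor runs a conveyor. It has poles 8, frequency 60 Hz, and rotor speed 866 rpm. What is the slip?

n_s = 120f/p = 120×60/8 = 900 rpm
s = (n_s − n)/n_s = (900 − 866)/900 = 0.0378

3.78 %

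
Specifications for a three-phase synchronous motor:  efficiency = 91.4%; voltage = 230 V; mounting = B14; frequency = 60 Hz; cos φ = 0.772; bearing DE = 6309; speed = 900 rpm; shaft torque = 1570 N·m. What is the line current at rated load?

ω = 2π×900/60 = 94.25 rad/s; P_out = τω = 1570 × 94.25 = 147973 W
P_in = P_out / η = 147973 / 0.914 = 161896 W
I_L = P_in / (√3·V_L·cosφ) = 161896 / (1.732 × 230 × 0.772) = 526 A

526 A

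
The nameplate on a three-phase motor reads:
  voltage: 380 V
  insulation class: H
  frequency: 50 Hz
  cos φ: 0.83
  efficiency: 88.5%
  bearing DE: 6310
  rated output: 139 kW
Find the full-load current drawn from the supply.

P_out = 139 kW = 139000 W
P_in = P_out / η = 139000 / 0.885 = 157062 W
I_L = P_in / (√3·V_L·cosφ) = 157062 / (1.732 × 380 × 0.83) = 288 A

288 A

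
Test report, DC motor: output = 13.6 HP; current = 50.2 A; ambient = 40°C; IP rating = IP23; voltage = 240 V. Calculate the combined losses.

P_in = V·I = 240×50.2 = 12048 W
P_out = 13.6×746 = 10146 W
Losses = P_in − P_out = 12048 − 10146 = 1902 W

1.9 kW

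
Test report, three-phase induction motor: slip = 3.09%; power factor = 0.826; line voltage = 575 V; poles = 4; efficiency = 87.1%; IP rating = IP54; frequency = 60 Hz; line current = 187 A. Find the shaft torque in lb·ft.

541 lb·ft

P_in = √3·V·I·cosφ = 1.732 × 575 × 187 × 0.826 = 153829 W
P_out = η·P_in = 0.871 × 153829 = 133985 W
n_s = 120×60/4 = 1800 rpm; n = 1800×(1−0.0309) = 1744 rpm
ω = 2π×1744/60 = 182.6 rad/s
τ = P_out/ω = 133985/182.6 = 733.8 N·m
In lb·ft: 733.8/1.356 = 541 lb·ft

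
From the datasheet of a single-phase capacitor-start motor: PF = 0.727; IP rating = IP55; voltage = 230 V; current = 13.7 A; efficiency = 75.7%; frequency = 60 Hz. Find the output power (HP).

2.32 HP

P_in = V·I·cosφ = 230 × 13.7 × 0.727 = 2291 W
P_out = η·P_in = 0.757 × 2291 = 1734 W
= 1734/746 = 2.32 HP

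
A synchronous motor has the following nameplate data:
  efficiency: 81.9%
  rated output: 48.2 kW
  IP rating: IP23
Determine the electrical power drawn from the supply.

P_out = 48200 W
P_in = P_out/η = 48200/0.819 = 58852 W = 58.9 kW

58.9 kW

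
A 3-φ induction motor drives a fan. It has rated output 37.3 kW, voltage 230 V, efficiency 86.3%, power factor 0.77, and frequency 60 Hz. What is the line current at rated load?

141 A

P_out = 37.3 kW = 37300 W
P_in = P_out / η = 37300 / 0.863 = 43221 W
I_L = P_in / (√3·V_L·cosφ) = 43221 / (1.732 × 230 × 0.77) = 141 A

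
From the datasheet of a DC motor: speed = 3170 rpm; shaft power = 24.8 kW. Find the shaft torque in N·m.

74.7 N·m

ω = 2π × 3170/60 = 332 rad/s
τ = P/ω = 24800/332 = 74.7 N·m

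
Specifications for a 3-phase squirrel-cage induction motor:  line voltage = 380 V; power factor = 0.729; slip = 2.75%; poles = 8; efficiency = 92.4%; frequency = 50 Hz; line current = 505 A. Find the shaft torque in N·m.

P_in = √3·V·I·cosφ = 1.732 × 380 × 505 × 0.729 = 242298 W
P_out = η·P_in = 0.924 × 242298 = 223883 W
n_s = 120×50/8 = 750 rpm; n = 750×(1−0.0275) = 729 rpm
ω = 2π×729/60 = 76.34 rad/s
τ = P_out/ω = 223883/76.34 = 2930 N·m

2930 N·m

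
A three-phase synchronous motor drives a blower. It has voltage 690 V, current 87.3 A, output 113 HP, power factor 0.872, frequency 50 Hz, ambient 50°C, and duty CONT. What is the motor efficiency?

92.7 %

P_out = 113 × 746 = 84298 W
P_in = √3·V_L·I_L·cosφ = 1.732 × 690 × 87.3 × 0.872 = 90976 W
η = P_out / P_in = 84298 / 90976 = 0.927 = 92.7%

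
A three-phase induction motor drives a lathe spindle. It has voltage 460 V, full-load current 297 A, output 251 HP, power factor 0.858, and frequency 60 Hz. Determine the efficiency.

92.2 %

P_out = 251 × 746 = 187246 W
P_in = √3·V_L·I_L·cosφ = 1.732 × 460 × 297 × 0.858 = 203025 W
η = P_out / P_in = 187246 / 203025 = 0.922 = 92.2%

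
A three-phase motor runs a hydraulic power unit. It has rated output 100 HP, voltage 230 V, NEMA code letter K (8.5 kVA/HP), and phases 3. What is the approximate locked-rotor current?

2130 A

S_LR = 8.5 × 100 = 850 kVA
I_LR = S_LR/(√3·V_L) = 850000/(1.732×230) = 2130 A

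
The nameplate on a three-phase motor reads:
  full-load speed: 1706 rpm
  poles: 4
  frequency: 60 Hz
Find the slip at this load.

5.22 %

n_s = 120f/p = 120×60/4 = 1800 rpm
s = (n_s − n)/n_s = (1800 − 1706)/1800 = 0.0522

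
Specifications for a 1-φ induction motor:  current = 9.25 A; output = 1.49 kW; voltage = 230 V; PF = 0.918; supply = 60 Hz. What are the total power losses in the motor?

463 W

P_in = V·I·cosφ = 230×9.25×0.918 = 1953 W
P_out = 1490 W
Losses = P_in − P_out = 1953 − 1490 = 463 W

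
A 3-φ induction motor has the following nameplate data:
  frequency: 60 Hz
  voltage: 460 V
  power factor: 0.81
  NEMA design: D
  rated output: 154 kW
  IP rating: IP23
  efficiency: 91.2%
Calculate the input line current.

P_out = 154 kW = 154000 W
P_in = P_out / η = 154000 / 0.912 = 168860 W
I_L = P_in / (√3·V_L·cosφ) = 168860 / (1.732 × 460 × 0.81) = 262 A

262 A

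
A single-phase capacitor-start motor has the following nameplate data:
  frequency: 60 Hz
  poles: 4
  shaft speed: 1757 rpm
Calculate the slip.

2.4 %

n_s = 120f/p = 120×60/4 = 1800 rpm
s = (n_s − n)/n_s = (1800 − 1757)/1800 = 0.0239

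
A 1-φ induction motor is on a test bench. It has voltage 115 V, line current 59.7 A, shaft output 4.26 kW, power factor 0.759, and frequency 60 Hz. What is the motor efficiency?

81.8 %

P_out = 4.26 kW = 4260 W
P_in = V·I·cosφ = 115 × 59.7 × 0.759 = 5211 W
η = P_out / P_in = 4260 / 5211 = 0.818 = 81.8%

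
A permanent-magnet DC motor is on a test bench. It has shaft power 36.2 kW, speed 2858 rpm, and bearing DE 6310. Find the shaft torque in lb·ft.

ω = 2π × 2858/60 = 299.3 rad/s
τ = P/ω = 36200/299.3 = 120.9 N·m
In lb·ft: 120.9/1.356 = 89.2 lb·ft

89.2 lb·ft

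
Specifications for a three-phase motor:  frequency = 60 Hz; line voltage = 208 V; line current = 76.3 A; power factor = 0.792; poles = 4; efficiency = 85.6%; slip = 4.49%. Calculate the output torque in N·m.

P_in = √3·V·I·cosφ = 1.732 × 208 × 76.3 × 0.792 = 21770 W
P_out = η·P_in = 0.856 × 21770 = 18635 W
n_s = 120×60/4 = 1800 rpm; n = 1800×(1−0.0449) = 1719 rpm
ω = 2π×1719/60 = 180 rad/s
τ = P_out/ω = 18635/180 = 104 N·m

104 N·m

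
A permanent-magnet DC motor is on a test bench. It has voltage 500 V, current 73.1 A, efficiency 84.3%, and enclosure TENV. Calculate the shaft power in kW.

P_in = V·I = 500 × 73.1 = 36550 W
P_out = η·P_in = 0.843 × 36550 = 30812 W

30.8 kW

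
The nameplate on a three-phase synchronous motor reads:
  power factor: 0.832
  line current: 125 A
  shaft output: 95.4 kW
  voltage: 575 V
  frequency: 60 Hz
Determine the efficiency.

P_out = 95.4 kW = 95400 W
P_in = √3·V_L·I_L·cosφ = 1.732 × 575 × 125 × 0.832 = 103574 W
η = P_out / P_in = 95400 / 103574 = 0.921 = 92.1%

92.1 %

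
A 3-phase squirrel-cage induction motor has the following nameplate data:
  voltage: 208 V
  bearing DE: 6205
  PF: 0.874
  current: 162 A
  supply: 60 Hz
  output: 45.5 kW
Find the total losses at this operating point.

P_in = √3·V·I·cosφ = 1.732×208×162×0.874 = 51008 W
P_out = 45500 W
Losses = P_in − P_out = 51008 − 45500 = 5508 W

5.51 kW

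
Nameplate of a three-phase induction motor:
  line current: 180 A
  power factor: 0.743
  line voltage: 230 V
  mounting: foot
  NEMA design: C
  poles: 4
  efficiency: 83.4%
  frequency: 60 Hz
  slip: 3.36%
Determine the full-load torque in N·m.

P_in = √3·V·I·cosφ = 1.732 × 230 × 180 × 0.743 = 53277 W
P_out = η·P_in = 0.834 × 53277 = 44433 W
n_s = 120×60/4 = 1800 rpm; n = 1800×(1−0.0336) = 1740 rpm
ω = 2π×1740/60 = 182.2 rad/s
τ = P_out/ω = 44433/182.2 = 244 N·m

244 N·m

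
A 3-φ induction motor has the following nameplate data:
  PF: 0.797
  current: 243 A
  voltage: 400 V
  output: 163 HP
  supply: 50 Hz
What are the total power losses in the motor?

12.6 kW

P_in = √3·V·I·cosφ = 1.732×400×243×0.797 = 134175 W
P_out = 163×746 = 121598 W
Losses = P_in − P_out = 134175 − 121598 = 12577 W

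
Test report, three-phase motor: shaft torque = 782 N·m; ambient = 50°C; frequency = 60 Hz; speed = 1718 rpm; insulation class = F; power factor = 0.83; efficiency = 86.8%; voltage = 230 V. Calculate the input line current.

ω = 2π×1718/60 = 179.9 rad/s; P_out = τω = 782 × 179.9 = 140682 W
P_in = P_out / η = 140682 / 0.868 = 162076 W
I_L = P_in / (√3·V_L·cosφ) = 162076 / (1.732 × 230 × 0.83) = 490 A

490 A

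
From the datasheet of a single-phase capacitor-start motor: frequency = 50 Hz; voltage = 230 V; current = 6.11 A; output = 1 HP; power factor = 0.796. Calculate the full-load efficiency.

66.7 %

P_out = 1 × 746 = 746 W
P_in = V·I·cosφ = 230 × 6.11 × 0.796 = 1119 W
η = P_out / P_in = 746 / 1119 = 0.667 = 66.7%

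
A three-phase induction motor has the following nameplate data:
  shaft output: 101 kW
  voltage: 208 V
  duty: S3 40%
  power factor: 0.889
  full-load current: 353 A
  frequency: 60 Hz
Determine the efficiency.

P_out = 101 kW = 101000 W
P_in = √3·V_L·I_L·cosφ = 1.732 × 208 × 353 × 0.889 = 113054 W
η = P_out / P_in = 101000 / 113054 = 0.893 = 89.3%

89.3 %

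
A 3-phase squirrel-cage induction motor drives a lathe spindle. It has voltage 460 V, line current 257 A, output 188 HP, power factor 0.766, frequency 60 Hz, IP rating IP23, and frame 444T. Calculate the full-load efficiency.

89.4 %

P_out = 188 × 746 = 140248 W
P_in = √3·V_L·I_L·cosφ = 1.732 × 460 × 257 × 0.766 = 156844 W
η = P_out / P_in = 140248 / 156844 = 0.894 = 89.4%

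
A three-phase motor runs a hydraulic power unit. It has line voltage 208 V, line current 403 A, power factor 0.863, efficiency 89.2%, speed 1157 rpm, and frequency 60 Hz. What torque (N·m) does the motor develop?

P_in = √3·V·I·cosφ = 1.732 × 208 × 403 × 0.863 = 125293 W
P_out = η·P_in = 0.892 × 125293 = 111761 W
n = 1157 rpm
ω = 2π×1157/60 = 121.2 rad/s
τ = P_out/ω = 111761/121.2 = 922 N·m

922 N·m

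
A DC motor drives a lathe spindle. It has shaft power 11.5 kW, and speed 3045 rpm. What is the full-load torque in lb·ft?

26.6 lb·ft

ω = 2π × 3045/60 = 318.9 rad/s
τ = P/ω = 11500/318.9 = 36.06 N·m
In lb·ft: 36.06/1.356 = 26.6 lb·ft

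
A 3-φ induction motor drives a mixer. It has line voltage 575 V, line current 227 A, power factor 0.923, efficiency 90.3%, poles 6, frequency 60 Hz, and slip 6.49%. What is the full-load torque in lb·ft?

1180 lb·ft

P_in = √3·V·I·cosφ = 1.732 × 575 × 227 × 0.923 = 208662 W
P_out = η·P_in = 0.903 × 208662 = 188422 W
n_s = 120×60/6 = 1200 rpm; n = 1200×(1−0.0649) = 1122 rpm
ω = 2π×1122/60 = 117.5 rad/s
τ = P_out/ω = 188422/117.5 = 1604 N·m
In lb·ft: 1604/1.356 = 1180 lb·ft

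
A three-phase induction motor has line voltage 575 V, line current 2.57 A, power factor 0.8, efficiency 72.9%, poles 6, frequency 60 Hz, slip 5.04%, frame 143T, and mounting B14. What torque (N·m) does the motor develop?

12.5 N·m

P_in = √3·V·I·cosφ = 1.732 × 575 × 2.57 × 0.8 = 2048 W
P_out = η·P_in = 0.729 × 2048 = 1493 W
n_s = 120×60/6 = 1200 rpm; n = 1200×(1−0.0504) = 1140 rpm
ω = 2π×1140/60 = 119.4 rad/s
τ = P_out/ω = 1493/119.4 = 12.5 N·m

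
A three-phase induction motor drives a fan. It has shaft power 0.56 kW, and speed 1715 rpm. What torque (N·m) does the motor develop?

3.12 N·m

ω = 2π × 1715/60 = 179.6 rad/s
τ = P/ω = 560/179.6 = 3.12 N·m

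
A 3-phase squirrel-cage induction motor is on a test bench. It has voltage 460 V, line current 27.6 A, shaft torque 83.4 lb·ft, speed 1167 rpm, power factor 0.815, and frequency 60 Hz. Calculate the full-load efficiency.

77.1 %

τ = 83.4 lb·ft × 1.356 = 113.1 N·m
ω = 2π × 1167/60 = 122.2 rad/s; P_out = τω = 113.1 × 122.2 = 13821 W
P_in = √3·V_L·I_L·cosφ = 1.732 × 460 × 27.6 × 0.815 = 17921 W
η = P_out / P_in = 13821 / 17921 = 0.771 = 77.1%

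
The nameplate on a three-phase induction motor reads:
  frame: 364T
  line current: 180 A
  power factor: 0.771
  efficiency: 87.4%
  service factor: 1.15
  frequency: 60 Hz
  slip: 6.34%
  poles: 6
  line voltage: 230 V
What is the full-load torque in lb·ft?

303 lb·ft

P_in = √3·V·I·cosφ = 1.732 × 230 × 180 × 0.771 = 55284 W
P_out = η·P_in = 0.874 × 55284 = 48318 W
n_s = 120×60/6 = 1200 rpm; n = 1200×(1−0.0634) = 1124 rpm
ω = 2π×1124/60 = 117.7 rad/s
τ = P_out/ω = 48318/117.7 = 410.5 N·m
In lb·ft: 410.5/1.356 = 303 lb·ft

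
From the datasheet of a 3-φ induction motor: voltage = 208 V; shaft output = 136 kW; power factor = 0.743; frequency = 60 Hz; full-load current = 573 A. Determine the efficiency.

P_out = 136 kW = 136000 W
P_in = √3·V_L·I_L·cosφ = 1.732 × 208 × 573 × 0.743 = 153375 W
η = P_out / P_in = 136000 / 153375 = 0.887 = 88.7%

88.7 %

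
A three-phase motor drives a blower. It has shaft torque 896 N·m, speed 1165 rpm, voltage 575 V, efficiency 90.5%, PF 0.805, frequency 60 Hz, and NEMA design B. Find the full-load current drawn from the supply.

151 A

ω = 2π×1165/60 = 122 rad/s; P_out = τω = 896 × 122 = 109312 W
P_in = P_out / η = 109312 / 0.905 = 120787 W
I_L = P_in / (√3·V_L·cosφ) = 120787 / (1.732 × 575 × 0.805) = 151 A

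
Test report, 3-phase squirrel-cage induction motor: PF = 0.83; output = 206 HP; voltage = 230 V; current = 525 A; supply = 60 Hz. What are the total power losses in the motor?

19.9 kW

P_in = √3·V·I·cosφ = 1.732×230×525×0.83 = 173585 W
P_out = 206×746 = 153676 W
Losses = P_in − P_out = 173585 − 153676 = 19909 W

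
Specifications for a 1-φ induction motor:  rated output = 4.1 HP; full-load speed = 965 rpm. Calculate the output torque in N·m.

P_out = 4.1 × 746 = 3059 W
ω = 2π × 965/60 = 101.1 rad/s
τ = P_out/ω = 3059/101.1 = 30.3 N·m

30.3 N·m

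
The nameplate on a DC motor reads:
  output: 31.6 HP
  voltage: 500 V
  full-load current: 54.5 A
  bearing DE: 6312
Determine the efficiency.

P_out = 31.6 × 746 = 23574 W
P_in = V·I = 500 × 54.5 = 27250 W
η = P_out / P_in = 23574 / 27250 = 0.865 = 86.5%

86.5 %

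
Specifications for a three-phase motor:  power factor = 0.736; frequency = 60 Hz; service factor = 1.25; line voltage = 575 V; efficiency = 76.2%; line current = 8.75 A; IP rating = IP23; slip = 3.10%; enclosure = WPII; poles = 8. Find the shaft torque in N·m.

P_in = √3·V·I·cosφ = 1.732 × 575 × 8.75 × 0.736 = 6414 W
P_out = η·P_in = 0.762 × 6414 = 4887 W
n_s = 120×60/8 = 900 rpm; n = 900×(1−0.031) = 872 rpm
ω = 2π×872/60 = 91.32 rad/s
τ = P_out/ω = 4887/91.32 = 53.5 N·m

53.5 N·m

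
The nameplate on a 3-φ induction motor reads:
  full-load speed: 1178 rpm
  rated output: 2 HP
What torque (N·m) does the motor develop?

P_out = 2 × 746 = 1492 W
ω = 2π × 1178/60 = 123.4 rad/s
τ = P_out/ω = 1492/123.4 = 12.1 N·m

12.1 N·m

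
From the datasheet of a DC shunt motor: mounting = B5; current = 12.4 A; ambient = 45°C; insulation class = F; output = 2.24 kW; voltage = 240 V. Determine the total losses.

736 W

P_in = V·I = 240×12.4 = 2976 W
P_out = 2240 W
Losses = P_in − P_out = 2976 − 2240 = 736 W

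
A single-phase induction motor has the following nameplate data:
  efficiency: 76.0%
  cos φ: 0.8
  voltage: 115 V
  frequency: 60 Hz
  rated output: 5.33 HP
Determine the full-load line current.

56.9 A

P_out = 5.33 × 746 = 3976 W
P_in = P_out / η = 3976 / 0.760 = 5232 W
I = P_in / (V·cosφ) = 5232 / (115 × 0.8) = 56.9 A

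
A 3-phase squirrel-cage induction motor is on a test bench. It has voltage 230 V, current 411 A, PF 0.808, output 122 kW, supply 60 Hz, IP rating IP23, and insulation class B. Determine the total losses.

10.3 kW

P_in = √3·V·I·cosφ = 1.732×230×411×0.808 = 132291 W
P_out = 122000 W
Losses = P_in − P_out = 132291 − 122000 = 10291 W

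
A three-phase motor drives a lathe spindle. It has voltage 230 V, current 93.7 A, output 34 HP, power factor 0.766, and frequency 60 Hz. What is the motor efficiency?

88.7 %

P_out = 34 × 746 = 25364 W
P_in = √3·V_L·I_L·cosφ = 1.732 × 230 × 93.7 × 0.766 = 28592 W
η = P_out / P_in = 25364 / 28592 = 0.887 = 88.7%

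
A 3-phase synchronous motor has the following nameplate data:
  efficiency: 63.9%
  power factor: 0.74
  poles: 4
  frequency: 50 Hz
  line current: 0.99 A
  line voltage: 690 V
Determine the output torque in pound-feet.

2.63 lb·ft

P_in = √3·V·I·cosφ = 1.732 × 690 × 0.99 × 0.74 = 876 W
P_out = η·P_in = 0.639 × 876 = 560 W
n = n_s = 120×50/4 = 1500 rpm (synchronous)
ω = 2π×1500/60 = 157.1 rad/s
τ = P_out/ω = 560/157.1 = 3.565 N·m
In lb·ft: 3.565/1.356 = 2.63 lb·ft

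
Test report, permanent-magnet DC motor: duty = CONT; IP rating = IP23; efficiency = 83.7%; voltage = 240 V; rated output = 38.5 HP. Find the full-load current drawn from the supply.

143 A

P_out = 38.5 × 746 = 28721 W
P_in = P_out / η = 28721 / 0.837 = 34314 W
I = P_in / V = 34314 / 240 = 143 A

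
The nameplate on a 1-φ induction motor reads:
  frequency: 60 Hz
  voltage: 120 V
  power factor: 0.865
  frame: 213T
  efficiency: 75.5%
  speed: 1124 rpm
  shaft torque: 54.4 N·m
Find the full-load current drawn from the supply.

81.7 A

ω = 2π×1124/60 = 117.7 rad/s; P_out = τω = 54.4 × 117.7 = 6403 W
P_in = P_out / η = 6403 / 0.755 = 8481 W
I = P_in / (V·cosφ) = 8481 / (120 × 0.865) = 81.7 A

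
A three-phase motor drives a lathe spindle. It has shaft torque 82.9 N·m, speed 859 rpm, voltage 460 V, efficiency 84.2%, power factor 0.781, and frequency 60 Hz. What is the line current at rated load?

ω = 2π×859/60 = 89.95 rad/s; P_out = τω = 82.9 × 89.95 = 7457 W
P_in = P_out / η = 7457 / 0.842 = 8856 W
I_L = P_in / (√3·V_L·cosφ) = 8856 / (1.732 × 460 × 0.781) = 14.2 A

14.2 A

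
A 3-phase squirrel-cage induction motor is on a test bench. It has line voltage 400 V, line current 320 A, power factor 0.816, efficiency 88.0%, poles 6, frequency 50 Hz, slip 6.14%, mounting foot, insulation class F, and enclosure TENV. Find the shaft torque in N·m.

1620 N·m

P_in = √3·V·I·cosφ = 1.732 × 400 × 320 × 0.816 = 180904 W
P_out = η·P_in = 0.88 × 180904 = 159196 W
n_s = 120×50/6 = 1000 rpm; n = 1000×(1−0.0614) = 939 rpm
ω = 2π×939/60 = 98.33 rad/s
τ = P_out/ω = 159196/98.33 = 1620 N·m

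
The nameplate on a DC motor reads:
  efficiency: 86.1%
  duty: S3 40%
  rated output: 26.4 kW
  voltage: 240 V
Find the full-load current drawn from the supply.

P_out = 26.4 kW = 26400 W
P_in = P_out / η = 26400 / 0.861 = 30662 W
I = P_in / V = 30662 / 240 = 128 A

128 A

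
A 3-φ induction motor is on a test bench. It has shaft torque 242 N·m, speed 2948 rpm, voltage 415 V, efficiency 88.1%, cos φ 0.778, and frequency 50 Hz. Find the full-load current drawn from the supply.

ω = 2π×2948/60 = 308.7 rad/s; P_out = τω = 242 × 308.7 = 74705 W
P_in = P_out / η = 74705 / 0.881 = 84796 W
I_L = P_in / (√3·V_L·cosφ) = 84796 / (1.732 × 415 × 0.778) = 152 A

152 A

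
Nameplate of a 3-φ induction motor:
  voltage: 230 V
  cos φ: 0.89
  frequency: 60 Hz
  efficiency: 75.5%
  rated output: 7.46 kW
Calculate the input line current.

27.9 A

P_out = 7.46 kW = 7460 W
P_in = P_out / η = 7460 / 0.755 = 9881 W
I_L = P_in / (√3·V_L·cosφ) = 9881 / (1.732 × 230 × 0.89) = 27.9 A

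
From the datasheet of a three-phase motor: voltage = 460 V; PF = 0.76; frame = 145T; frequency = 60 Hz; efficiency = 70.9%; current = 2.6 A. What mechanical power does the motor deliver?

1.12 kW

P_in = √3·V·I·cosφ = 1.732 × 460 × 2.6 × 0.76 = 1574 W
P_out = η·P_in = 0.709 × 1574 = 1116 W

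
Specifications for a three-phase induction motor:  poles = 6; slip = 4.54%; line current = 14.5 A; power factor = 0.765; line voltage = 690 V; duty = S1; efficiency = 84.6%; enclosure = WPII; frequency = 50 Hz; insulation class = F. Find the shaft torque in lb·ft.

P_in = √3·V·I·cosφ = 1.732 × 690 × 14.5 × 0.765 = 13256 W
P_out = η·P_in = 0.846 × 13256 = 11215 W
n_s = 120×50/6 = 1000 rpm; n = 1000×(1−0.0454) = 955 rpm
ω = 2π×955/60 = 100 rad/s
τ = P_out/ω = 11215/100 = 112.2 N·m
In lb·ft: 112.2/1.356 = 82.7 lb·ft

82.7 lb·ft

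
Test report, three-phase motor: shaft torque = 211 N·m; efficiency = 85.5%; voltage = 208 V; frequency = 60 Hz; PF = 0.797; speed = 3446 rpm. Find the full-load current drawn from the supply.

310 A

ω = 2π×3446/60 = 360.9 rad/s; P_out = τω = 211 × 360.9 = 76150 W
P_in = P_out / η = 76150 / 0.855 = 89064 W
I_L = P_in / (√3·V_L·cosφ) = 89064 / (1.732 × 208 × 0.797) = 310 A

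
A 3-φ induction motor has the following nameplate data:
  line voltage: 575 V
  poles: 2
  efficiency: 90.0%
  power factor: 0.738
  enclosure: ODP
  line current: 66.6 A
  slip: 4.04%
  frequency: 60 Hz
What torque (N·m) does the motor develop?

P_in = √3·V·I·cosφ = 1.732 × 575 × 66.6 × 0.738 = 48949 W
P_out = η·P_in = 0.9 × 48949 = 44054 W
n_s = 120×60/2 = 3600 rpm; n = 3600×(1−0.0404) = 3455 rpm
ω = 2π×3455/60 = 361.8 rad/s
τ = P_out/ω = 44054/361.8 = 122 N·m

122 N·m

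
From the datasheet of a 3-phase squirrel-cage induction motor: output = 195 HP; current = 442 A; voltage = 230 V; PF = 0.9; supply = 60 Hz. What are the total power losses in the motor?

13000 W

P_in = √3·V·I·cosφ = 1.732×230×442×0.9 = 158468 W
P_out = 195×746 = 145470 W
Losses = P_in − P_out = 158468 − 145470 = 12998 W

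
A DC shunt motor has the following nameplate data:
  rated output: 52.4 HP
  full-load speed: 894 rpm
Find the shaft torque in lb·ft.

308 lb·ft

P_out = 52.4 × 746 = 39090 W
ω = 2π × 894/60 = 93.62 rad/s
τ = P_out/ω = 39090/93.62 = 417.5 N·m
In lb·ft: 417.5/1.356 = 308 lb·ft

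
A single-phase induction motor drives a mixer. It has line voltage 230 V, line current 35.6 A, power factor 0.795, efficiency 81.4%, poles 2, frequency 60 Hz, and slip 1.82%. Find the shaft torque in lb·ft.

10.6 lb·ft

P_in = V·I·cosφ = 230 × 35.6 × 0.795 = 6509 W
P_out = η·P_in = 0.814 × 6509 = 5298 W
n_s = 120×60/2 = 3600 rpm; n = 3600×(1−0.0182) = 3534 rpm
ω = 2π×3534/60 = 370.1 rad/s
τ = P_out/ω = 5298/370.1 = 14.32 N·m
In lb·ft: 14.32/1.356 = 10.6 lb·ft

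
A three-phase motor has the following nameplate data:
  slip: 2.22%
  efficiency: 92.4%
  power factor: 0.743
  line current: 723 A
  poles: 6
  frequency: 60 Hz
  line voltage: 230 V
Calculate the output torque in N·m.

P_in = √3·V·I·cosφ = 1.732 × 230 × 723 × 0.743 = 213995 W
P_out = η·P_in = 0.924 × 213995 = 197731 W
n_s = 120×60/6 = 1200 rpm; n = 1200×(1−0.0222) = 1173 rpm
ω = 2π×1173/60 = 122.8 rad/s
τ = P_out/ω = 197731/122.8 = 1610 N·m

1610 N·m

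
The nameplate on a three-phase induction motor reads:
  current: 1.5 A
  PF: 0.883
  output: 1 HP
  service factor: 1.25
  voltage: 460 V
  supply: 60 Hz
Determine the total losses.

P_in = √3·V·I·cosφ = 1.732×460×1.5×0.883 = 1055 W
P_out = 1×746 = 746 W
Losses = P_in − P_out = 1055 − 746 = 309 W

309 W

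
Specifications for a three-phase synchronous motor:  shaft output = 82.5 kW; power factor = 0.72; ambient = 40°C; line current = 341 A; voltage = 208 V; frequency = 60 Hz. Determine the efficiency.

P_out = 82.5 kW = 82500 W
P_in = √3·V_L·I_L·cosφ = 1.732 × 208 × 341 × 0.72 = 88450 W
η = P_out / P_in = 82500 / 88450 = 0.933 = 93.3%

93.3 %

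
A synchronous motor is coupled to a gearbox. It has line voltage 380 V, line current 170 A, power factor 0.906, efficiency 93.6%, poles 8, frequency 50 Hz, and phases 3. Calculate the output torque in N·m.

1210 N·m

P_in = √3·V·I·cosφ = 1.732 × 380 × 170 × 0.906 = 101370 W
P_out = η·P_in = 0.936 × 101370 = 94882 W
n = n_s = 120×50/8 = 750 rpm (synchronous)
ω = 2π×750/60 = 78.54 rad/s
τ = P_out/ω = 94882/78.54 = 1210 N·m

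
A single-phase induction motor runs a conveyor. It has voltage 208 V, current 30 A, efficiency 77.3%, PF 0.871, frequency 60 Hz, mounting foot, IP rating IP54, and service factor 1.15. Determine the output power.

P_in = V·I·cosφ = 208 × 30 × 0.871 = 5435 W
P_out = η·P_in = 0.773 × 5435 = 4201 W

4.2 kW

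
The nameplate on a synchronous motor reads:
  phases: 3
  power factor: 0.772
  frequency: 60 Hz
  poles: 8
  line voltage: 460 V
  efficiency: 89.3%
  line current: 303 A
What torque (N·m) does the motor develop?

1770 N·m

P_in = √3·V·I·cosφ = 1.732 × 460 × 303 × 0.772 = 186366 W
P_out = η·P_in = 0.893 × 186366 = 166425 W
n = n_s = 120×60/8 = 900 rpm (synchronous)
ω = 2π×900/60 = 94.25 rad/s
τ = P_out/ω = 166425/94.25 = 1770 N·m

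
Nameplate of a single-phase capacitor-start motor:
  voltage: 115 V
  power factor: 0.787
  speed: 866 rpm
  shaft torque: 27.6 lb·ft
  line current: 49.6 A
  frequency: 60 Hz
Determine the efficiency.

75.6 %

τ = 27.6 lb·ft × 1.356 = 37.43 N·m
ω = 2π × 866/60 = 90.69 rad/s; P_out = τω = 37.43 × 90.69 = 3395 W
P_in = V·I·cosφ = 115 × 49.6 × 0.787 = 4489 W
η = P_out / P_in = 3395 / 4489 = 0.756 = 75.6%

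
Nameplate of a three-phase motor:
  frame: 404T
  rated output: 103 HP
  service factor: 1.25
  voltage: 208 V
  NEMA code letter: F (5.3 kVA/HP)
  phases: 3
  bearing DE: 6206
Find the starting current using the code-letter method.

S_LR = 5.3 × 103 = 545.9 kVA
I_LR = S_LR/(√3·V_L) = 545900/(1.732×208) = 1520 A

1520 A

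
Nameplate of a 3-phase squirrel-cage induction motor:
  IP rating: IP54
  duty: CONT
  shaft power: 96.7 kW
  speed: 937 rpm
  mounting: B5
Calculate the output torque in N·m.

986 N·m

ω = 2π × 937/60 = 98.12 rad/s
τ = P/ω = 96700/98.12 = 986 N·m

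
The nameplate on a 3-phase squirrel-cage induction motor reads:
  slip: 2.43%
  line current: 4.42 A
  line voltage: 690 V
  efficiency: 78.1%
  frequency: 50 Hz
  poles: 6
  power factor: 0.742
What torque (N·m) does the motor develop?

30 N·m

P_in = √3·V·I·cosφ = 1.732 × 690 × 4.42 × 0.742 = 3919 W
P_out = η·P_in = 0.781 × 3919 = 3061 W
n_s = 120×50/6 = 1000 rpm; n = 1000×(1−0.0243) = 976 rpm
ω = 2π×976/60 = 102.2 rad/s
τ = P_out/ω = 3061/102.2 = 30 N·m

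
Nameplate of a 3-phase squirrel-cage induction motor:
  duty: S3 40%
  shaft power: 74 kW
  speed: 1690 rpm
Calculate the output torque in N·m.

ω = 2π × 1690/60 = 177 rad/s
τ = P/ω = 74000/177 = 418 N·m

418 N·m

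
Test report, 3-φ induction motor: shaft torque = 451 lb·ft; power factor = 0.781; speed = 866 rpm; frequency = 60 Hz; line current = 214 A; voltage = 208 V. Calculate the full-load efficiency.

τ = 451 lb·ft × 1.356 = 611.6 N·m
ω = 2π × 866/60 = 90.69 rad/s; P_out = τω = 611.6 × 90.69 = 55466 W
P_in = √3·V_L·I_L·cosφ = 1.732 × 208 × 214 × 0.781 = 60211 W
η = P_out / P_in = 55466 / 60211 = 0.921 = 92.1%

92.1 %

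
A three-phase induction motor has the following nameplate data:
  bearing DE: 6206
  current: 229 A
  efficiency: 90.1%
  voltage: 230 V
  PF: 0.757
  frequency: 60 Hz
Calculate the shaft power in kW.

62.2 kW

P_in = √3·V·I·cosφ = 1.732 × 230 × 229 × 0.757 = 69057 W
P_out = η·P_in = 0.901 × 69057 = 62220 W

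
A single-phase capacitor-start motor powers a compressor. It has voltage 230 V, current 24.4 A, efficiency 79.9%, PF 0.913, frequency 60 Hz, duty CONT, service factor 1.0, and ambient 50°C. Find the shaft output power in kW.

P_in = V·I·cosφ = 230 × 24.4 × 0.913 = 5124 W
P_out = η·P_in = 0.799 × 5124 = 4094 W

4.09 kW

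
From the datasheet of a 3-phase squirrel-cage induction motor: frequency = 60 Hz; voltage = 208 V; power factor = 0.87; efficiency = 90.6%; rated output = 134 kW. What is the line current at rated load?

472 A

P_out = 134 kW = 134000 W
P_in = P_out / η = 134000 / 0.906 = 147903 W
I_L = P_in / (√3·V_L·cosφ) = 147903 / (1.732 × 208 × 0.87) = 472 A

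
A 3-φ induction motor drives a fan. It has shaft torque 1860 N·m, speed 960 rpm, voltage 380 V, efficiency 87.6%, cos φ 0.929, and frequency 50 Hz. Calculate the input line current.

ω = 2π×960/60 = 100.5 rad/s; P_out = τω = 1860 × 100.5 = 186930 W
P_in = P_out / η = 186930 / 0.876 = 213390 W
I_L = P_in / (√3·V_L·cosφ) = 213390 / (1.732 × 380 × 0.929) = 349 A

349 A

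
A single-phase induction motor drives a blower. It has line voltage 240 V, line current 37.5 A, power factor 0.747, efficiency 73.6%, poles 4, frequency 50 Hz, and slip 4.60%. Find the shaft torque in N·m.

33 N·m

P_in = V·I·cosφ = 240 × 37.5 × 0.747 = 6723 W
P_out = η·P_in = 0.736 × 6723 = 4948 W
n_s = 120×50/4 = 1500 rpm; n = 1500×(1−0.046) = 1431 rpm
ω = 2π×1431/60 = 149.9 rad/s
τ = P_out/ω = 4948/149.9 = 33 N·m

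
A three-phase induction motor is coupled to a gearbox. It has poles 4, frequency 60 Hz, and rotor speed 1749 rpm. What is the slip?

2.83 %

n_s = 120f/p = 120×60/4 = 1800 rpm
s = (n_s − n)/n_s = (1800 − 1749)/1800 = 0.0283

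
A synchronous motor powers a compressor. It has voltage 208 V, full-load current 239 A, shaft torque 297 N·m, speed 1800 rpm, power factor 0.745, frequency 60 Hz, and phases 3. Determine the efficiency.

ω = 2π × 1800/60 = 188.5 rad/s; P_out = τω = 297 × 188.5 = 55985 W
P_in = √3·V_L·I_L·cosφ = 1.732 × 208 × 239 × 0.745 = 64145 W
η = P_out / P_in = 55985 / 64145 = 0.873 = 87.3%

87.3 %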